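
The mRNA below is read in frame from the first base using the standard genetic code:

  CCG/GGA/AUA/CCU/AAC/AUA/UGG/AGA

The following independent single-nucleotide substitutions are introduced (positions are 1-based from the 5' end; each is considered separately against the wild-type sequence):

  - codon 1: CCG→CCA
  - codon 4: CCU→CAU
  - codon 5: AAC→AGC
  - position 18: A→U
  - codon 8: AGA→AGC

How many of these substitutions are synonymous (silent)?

2

Codon 1: CCG (Pro) → CCA (Pro) — synonymous.
Codon 4: CCU (Pro) → CAU (His) — missense.
Codon 5: AAC (Asn) → AGC (Ser) — missense.
Codon 6: AUA (Ile) → AUU (Ile) — synonymous.
Codon 8: AGA (Arg) → AGC (Ser) — missense.
Synonymous: 2 of 5.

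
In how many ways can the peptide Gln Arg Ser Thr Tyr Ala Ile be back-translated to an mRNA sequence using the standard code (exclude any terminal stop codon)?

Gln: 2 codons.
Arg: 6 codons.
Ser: 6 codons.
Thr: 4 codons.
Tyr: 2 codons.
Ala: 4 codons.
Ile: 3 codons.
2 × 6 × 6 × 4 × 2 × 4 × 3 = 6912.

6912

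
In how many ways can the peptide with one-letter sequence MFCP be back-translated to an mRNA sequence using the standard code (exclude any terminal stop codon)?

Met: 1 codon.
Phe: 2 codons.
Cys: 2 codons.
Pro: 4 codons.
1 × 2 × 2 × 4 = 16.

16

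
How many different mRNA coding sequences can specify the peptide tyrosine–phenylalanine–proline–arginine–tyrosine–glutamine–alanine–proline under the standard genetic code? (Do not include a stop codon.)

6144

Tyr: 2 codons.
Phe: 2 codons.
Pro: 4 codons.
Arg: 6 codons.
Tyr: 2 codons.
Gln: 2 codons.
Ala: 4 codons.
Pro: 4 codons.
2 × 2 × 4 × 6 × 2 × 2 × 4 × 4 = 6144.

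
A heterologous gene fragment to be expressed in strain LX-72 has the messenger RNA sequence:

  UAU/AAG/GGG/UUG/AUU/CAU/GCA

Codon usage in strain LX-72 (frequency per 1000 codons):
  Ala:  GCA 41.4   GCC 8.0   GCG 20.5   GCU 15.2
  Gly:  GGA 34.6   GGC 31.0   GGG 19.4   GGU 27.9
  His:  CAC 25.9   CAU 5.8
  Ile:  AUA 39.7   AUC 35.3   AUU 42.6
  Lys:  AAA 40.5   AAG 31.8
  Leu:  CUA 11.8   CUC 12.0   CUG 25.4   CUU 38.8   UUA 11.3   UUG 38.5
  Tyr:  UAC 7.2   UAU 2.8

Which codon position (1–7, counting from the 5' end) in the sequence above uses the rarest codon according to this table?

Codon 1 UAU (Tyr): 2.8 per 1000.
Codon 2 AAG (Lys): 31.8 per 1000.
Codon 3 GGG (Gly): 19.4 per 1000.
Codon 4 UUG (Leu): 38.5 per 1000.
Codon 5 AUU (Ile): 42.6 per 1000.
Codon 6 CAU (His): 5.8 per 1000.
Codon 7 GCA (Ala): 41.4 per 1000.
Lowest frequency is 2.8 at codon 1.

1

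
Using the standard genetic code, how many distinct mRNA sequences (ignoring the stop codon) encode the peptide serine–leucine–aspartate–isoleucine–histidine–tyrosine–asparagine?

1728

Ser: 6 codons.
Leu: 6 codons.
Asp: 2 codons.
Ile: 3 codons.
His: 2 codons.
Tyr: 2 codons.
Asn: 2 codons.
6 × 6 × 2 × 3 × 2 × 2 × 2 = 1728.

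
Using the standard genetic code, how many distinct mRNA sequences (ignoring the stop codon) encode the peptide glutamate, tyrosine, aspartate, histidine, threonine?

64

Glu: 2 codons.
Tyr: 2 codons.
Asp: 2 codons.
His: 2 codons.
Thr: 4 codons.
2 × 2 × 2 × 2 × 4 = 64.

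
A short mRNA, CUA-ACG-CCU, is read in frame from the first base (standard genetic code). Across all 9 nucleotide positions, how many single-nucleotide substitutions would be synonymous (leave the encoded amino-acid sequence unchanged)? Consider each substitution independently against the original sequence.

10

Codon 1 (CUA, Leu): 4 synonymous substitutions.
Codon 2 (ACG, Thr): 3 synonymous substitutions.
Codon 3 (CCU, Pro): 3 synonymous substitutions.
Total: 4 + 3 + 3 = 10.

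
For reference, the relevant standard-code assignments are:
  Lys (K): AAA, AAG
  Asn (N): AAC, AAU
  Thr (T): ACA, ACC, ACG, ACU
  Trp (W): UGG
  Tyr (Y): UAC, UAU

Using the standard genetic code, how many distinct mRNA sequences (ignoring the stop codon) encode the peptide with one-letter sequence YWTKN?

32

Tyr: 2 codons.
Trp: 1 codon.
Thr: 4 codons.
Lys: 2 codons.
Asn: 2 codons.
2 × 1 × 4 × 2 × 2 = 32.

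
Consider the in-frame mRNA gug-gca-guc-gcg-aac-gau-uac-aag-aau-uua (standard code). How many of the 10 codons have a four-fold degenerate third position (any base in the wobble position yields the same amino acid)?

4

Codon 1 GUG (Val): third position 4-fold.
Codon 2 GCA (Ala): third position 4-fold.
Codon 3 GUC (Val): third position 4-fold.
Codon 4 GCG (Ala): third position 4-fold.
Codon 5 AAC (Asn): third position 2-fold.
Codon 6 GAU (Asp): third position 2-fold.
Codon 7 UAC (Tyr): third position 2-fold.
Codon 8 AAG (Lys): third position 2-fold.
Codon 9 AAU (Asn): third position 2-fold.
Codon 10 UUA (Leu): third position 2-fold.
Four-fold degenerate third positions: 4.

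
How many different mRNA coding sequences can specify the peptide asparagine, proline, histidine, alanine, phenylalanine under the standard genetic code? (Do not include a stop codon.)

Asn: 2 codons.
Pro: 4 codons.
His: 2 codons.
Ala: 4 codons.
Phe: 2 codons.
2 × 4 × 2 × 4 × 2 = 128.

128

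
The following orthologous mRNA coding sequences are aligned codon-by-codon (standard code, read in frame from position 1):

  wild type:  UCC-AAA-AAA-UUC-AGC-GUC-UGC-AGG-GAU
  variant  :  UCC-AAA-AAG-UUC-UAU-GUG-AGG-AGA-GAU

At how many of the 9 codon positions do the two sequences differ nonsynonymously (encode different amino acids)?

2

Codon 1: UCC Ser / UCC Ser — identical.
Codon 2: AAA Lys / AAA Lys — identical.
Codon 3: AAA Lys / AAG Lys — synonymous.
Codon 4: UUC Phe / UUC Phe — identical.
Codon 5: AGC Ser / UAU Tyr — nonsynonymous.
Codon 6: GUC Val / GUG Val — synonymous.
Codon 7: UGC Cys / AGG Arg — nonsynonymous.
Codon 8: AGG Arg / AGA Arg — synonymous.
Codon 9: GAU Asp / GAU Asp — identical.
Nonsynonymous differences: 2.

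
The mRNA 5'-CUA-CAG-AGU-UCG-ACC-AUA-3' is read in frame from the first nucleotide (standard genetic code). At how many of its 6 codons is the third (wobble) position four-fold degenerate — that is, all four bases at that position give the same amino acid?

Codon 1 CUA (Leu): third position 4-fold.
Codon 2 CAG (Gln): third position 2-fold.
Codon 3 AGU (Ser): third position 2-fold.
Codon 4 UCG (Ser): third position 4-fold.
Codon 5 ACC (Thr): third position 4-fold.
Codon 6 AUA (Ile): third position 3-fold.
Four-fold degenerate third positions: 3.

3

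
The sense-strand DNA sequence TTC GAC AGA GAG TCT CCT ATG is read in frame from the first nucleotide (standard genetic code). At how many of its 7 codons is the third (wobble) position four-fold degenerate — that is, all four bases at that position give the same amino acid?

2

Codon 1 TTC (Phe): third position 2-fold.
Codon 2 GAC (Asp): third position 2-fold.
Codon 3 AGA (Arg): third position 2-fold.
Codon 4 GAG (Glu): third position 2-fold.
Codon 5 TCT (Ser): third position 4-fold.
Codon 6 CCT (Pro): third position 4-fold.
Codon 7 ATG (Met): third position 1-fold.
Four-fold degenerate third positions: 2.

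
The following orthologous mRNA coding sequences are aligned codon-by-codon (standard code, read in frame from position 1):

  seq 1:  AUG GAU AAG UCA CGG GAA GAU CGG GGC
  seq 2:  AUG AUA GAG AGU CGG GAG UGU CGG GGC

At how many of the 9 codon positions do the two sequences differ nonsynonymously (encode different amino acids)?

3

Codon 1: AUG Met / AUG Met — identical.
Codon 2: GAU Asp / AUA Ile — nonsynonymous.
Codon 3: AAG Lys / GAG Glu — nonsynonymous.
Codon 4: UCA Ser / AGU Ser — synonymous.
Codon 5: CGG Arg / CGG Arg — identical.
Codon 6: GAA Glu / GAG Glu — synonymous.
Codon 7: GAU Asp / UGU Cys — nonsynonymous.
Codon 8: CGG Arg / CGG Arg — identical.
Codon 9: GGC Gly / GGC Gly — identical.
Nonsynonymous differences: 3.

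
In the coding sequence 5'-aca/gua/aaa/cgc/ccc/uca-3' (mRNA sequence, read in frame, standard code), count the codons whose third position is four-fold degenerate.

5

Codon 1 ACA (Thr): third position 4-fold.
Codon 2 GUA (Val): third position 4-fold.
Codon 3 AAA (Lys): third position 2-fold.
Codon 4 CGC (Arg): third position 4-fold.
Codon 5 CCC (Pro): third position 4-fold.
Codon 6 UCA (Ser): third position 4-fold.
Four-fold degenerate third positions: 5.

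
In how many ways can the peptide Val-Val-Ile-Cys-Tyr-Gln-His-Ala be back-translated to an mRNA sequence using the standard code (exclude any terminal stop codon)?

3072

Val: 4 codons.
Val: 4 codons.
Ile: 3 codons.
Cys: 2 codons.
Tyr: 2 codons.
Gln: 2 codons.
His: 2 codons.
Ala: 4 codons.
4 × 4 × 3 × 2 × 2 × 2 × 2 × 4 = 3072.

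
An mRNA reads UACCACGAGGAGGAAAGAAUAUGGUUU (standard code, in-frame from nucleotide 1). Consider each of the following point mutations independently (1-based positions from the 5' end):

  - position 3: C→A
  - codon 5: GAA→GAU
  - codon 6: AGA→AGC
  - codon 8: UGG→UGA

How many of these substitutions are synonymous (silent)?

Codon 1: UAC (Tyr) → UAA (Stop) — nonsense.
Codon 5: GAA (Glu) → GAU (Asp) — missense.
Codon 6: AGA (Arg) → AGC (Ser) — missense.
Codon 8: UGG (Trp) → UGA (Stop) — nonsense.
Synonymous: 0 of 4.

0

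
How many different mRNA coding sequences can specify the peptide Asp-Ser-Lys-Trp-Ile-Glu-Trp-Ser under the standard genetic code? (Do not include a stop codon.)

Asp: 2 codons.
Ser: 6 codons.
Lys: 2 codons.
Trp: 1 codon.
Ile: 3 codons.
Glu: 2 codons.
Trp: 1 codon.
Ser: 6 codons.
2 × 6 × 2 × 1 × 3 × 2 × 1 × 6 = 864.

864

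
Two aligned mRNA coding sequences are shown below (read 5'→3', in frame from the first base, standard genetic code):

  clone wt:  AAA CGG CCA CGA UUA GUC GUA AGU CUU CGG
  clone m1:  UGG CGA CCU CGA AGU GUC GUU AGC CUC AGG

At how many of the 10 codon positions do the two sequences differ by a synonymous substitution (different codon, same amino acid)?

Codon 1: AAA Lys / UGG Trp — nonsynonymous.
Codon 2: CGG Arg / CGA Arg — synonymous.
Codon 3: CCA Pro / CCU Pro — synonymous.
Codon 4: CGA Arg / CGA Arg — identical.
Codon 5: UUA Leu / AGU Ser — nonsynonymous.
Codon 6: GUC Val / GUC Val — identical.
Codon 7: GUA Val / GUU Val — synonymous.
Codon 8: AGU Ser / AGC Ser — synonymous.
Codon 9: CUU Leu / CUC Leu — synonymous.
Codon 10: CGG Arg / AGG Arg — synonymous.
Synonymous differences: 6.

6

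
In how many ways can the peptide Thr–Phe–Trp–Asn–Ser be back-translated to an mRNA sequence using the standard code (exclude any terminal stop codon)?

Thr: 4 codons.
Phe: 2 codons.
Trp: 1 codon.
Asn: 2 codons.
Ser: 6 codons.
4 × 2 × 1 × 2 × 6 = 96.

96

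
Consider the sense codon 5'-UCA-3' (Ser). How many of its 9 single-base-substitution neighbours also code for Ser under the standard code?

Position 1: none → 0 synonymous.
Position 2: none → 0 synonymous.
Position 3: UCU, UCC, UCG → 3 synonymous.
Total: 0 + 0 + 3 = 3.

3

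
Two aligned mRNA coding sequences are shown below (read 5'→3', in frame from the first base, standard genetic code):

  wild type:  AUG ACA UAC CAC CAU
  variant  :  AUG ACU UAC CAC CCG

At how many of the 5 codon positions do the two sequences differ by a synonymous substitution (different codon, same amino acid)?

Codon 1: AUG Met / AUG Met — identical.
Codon 2: ACA Thr / ACU Thr — synonymous.
Codon 3: UAC Tyr / UAC Tyr — identical.
Codon 4: CAC His / CAC His — identical.
Codon 5: CAU His / CCG Pro — nonsynonymous.
Synonymous differences: 1.

1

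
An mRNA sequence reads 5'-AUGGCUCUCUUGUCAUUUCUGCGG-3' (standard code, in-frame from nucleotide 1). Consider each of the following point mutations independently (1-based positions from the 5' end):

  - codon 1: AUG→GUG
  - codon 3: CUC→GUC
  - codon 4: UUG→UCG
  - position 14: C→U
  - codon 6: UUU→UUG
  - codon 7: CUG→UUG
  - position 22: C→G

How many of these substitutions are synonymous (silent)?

Codon 1: AUG (Met) → GUG (Val) — missense.
Codon 3: CUC (Leu) → GUC (Val) — missense.
Codon 4: UUG (Leu) → UCG (Ser) — missense.
Codon 5: UCA (Ser) → UUA (Leu) — missense.
Codon 6: UUU (Phe) → UUG (Leu) — missense.
Codon 7: CUG (Leu) → UUG (Leu) — synonymous.
Codon 8: CGG (Arg) → GGG (Gly) — missense.
Synonymous: 1 of 7.

1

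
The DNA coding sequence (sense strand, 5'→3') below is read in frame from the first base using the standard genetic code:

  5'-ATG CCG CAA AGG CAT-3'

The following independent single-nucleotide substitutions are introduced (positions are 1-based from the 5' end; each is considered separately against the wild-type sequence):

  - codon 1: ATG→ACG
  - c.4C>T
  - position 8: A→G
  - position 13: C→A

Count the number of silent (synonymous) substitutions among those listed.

Codon 1: ATG (Met) → ACG (Thr) — missense.
Codon 2: CCG (Pro) → TCG (Ser) — missense.
Codon 3: CAA (Gln) → CGA (Arg) — missense.
Codon 5: CAT (His) → AAT (Asn) — missense.
Synonymous: 0 of 4.

0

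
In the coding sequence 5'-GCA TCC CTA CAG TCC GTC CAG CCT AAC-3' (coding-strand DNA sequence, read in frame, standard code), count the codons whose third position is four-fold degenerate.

Codon 1 GCA (Ala): third position 4-fold.
Codon 2 TCC (Ser): third position 4-fold.
Codon 3 CTA (Leu): third position 4-fold.
Codon 4 CAG (Gln): third position 2-fold.
Codon 5 TCC (Ser): third position 4-fold.
Codon 6 GTC (Val): third position 4-fold.
Codon 7 CAG (Gln): third position 2-fold.
Codon 8 CCT (Pro): third position 4-fold.
Codon 9 AAC (Asn): third position 2-fold.
Four-fold degenerate third positions: 6.

6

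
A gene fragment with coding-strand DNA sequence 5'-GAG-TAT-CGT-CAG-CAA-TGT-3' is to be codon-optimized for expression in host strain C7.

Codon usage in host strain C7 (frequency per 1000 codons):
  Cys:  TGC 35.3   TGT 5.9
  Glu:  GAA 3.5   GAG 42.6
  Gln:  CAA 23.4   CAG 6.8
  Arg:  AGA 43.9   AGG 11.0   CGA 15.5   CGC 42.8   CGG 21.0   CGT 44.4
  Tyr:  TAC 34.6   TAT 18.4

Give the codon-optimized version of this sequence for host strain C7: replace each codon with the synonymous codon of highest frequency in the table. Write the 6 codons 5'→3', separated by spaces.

Codon 1 (Glu): best is GAG at 42.6.
Codon 2 (Tyr): best is TAC at 34.6.
Codon 3 (Arg): best is CGT at 44.4.
Codon 4 (Gln): best is CAA at 23.4.
Codon 5 (Gln): best is CAA at 23.4.
Codon 6 (Cys): best is TGC at 35.3.

GAG TAC CGT CAA CAA TGC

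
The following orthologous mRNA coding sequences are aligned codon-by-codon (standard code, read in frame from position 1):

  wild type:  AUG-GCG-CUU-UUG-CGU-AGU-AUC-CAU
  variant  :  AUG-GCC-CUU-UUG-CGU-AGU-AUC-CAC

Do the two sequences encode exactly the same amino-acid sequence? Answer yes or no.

Codon 1: AUG Met / AUG Met — identical.
Codon 2: GCG Ala / GCC Ala — synonymous.
Codon 3: CUU Leu / CUU Leu — identical.
Codon 4: UUG Leu / UUG Leu — identical.
Codon 5: CGU Arg / CGU Arg — identical.
Codon 6: AGU Ser / AGU Ser — identical.
Codon 7: AUC Ile / AUC Ile — identical.
Codon 8: CAU His / CAC His — synonymous.
Nonsynonymous differences: 0 → same protein.

yes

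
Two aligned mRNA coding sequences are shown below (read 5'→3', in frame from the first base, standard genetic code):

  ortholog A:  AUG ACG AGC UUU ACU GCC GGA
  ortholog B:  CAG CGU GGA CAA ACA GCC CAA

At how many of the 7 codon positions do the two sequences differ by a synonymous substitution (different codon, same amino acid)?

1

Codon 1: AUG Met / CAG Gln — nonsynonymous.
Codon 2: ACG Thr / CGU Arg — nonsynonymous.
Codon 3: AGC Ser / GGA Gly — nonsynonymous.
Codon 4: UUU Phe / CAA Gln — nonsynonymous.
Codon 5: ACU Thr / ACA Thr — synonymous.
Codon 6: GCC Ala / GCC Ala — identical.
Codon 7: GGA Gly / CAA Gln — nonsynonymous.
Synonymous differences: 1.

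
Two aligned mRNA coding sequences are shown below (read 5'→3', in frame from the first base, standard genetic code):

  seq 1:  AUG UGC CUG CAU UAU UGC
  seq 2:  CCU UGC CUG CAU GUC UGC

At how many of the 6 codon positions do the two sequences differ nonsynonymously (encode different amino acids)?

Codon 1: AUG Met / CCU Pro — nonsynonymous.
Codon 2: UGC Cys / UGC Cys — identical.
Codon 3: CUG Leu / CUG Leu — identical.
Codon 4: CAU His / CAU His — identical.
Codon 5: UAU Tyr / GUC Val — nonsynonymous.
Codon 6: UGC Cys / UGC Cys — identical.
Nonsynonymous differences: 2.

2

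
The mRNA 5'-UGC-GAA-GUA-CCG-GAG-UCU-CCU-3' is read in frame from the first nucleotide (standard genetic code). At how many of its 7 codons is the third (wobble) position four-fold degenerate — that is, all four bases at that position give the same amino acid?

Codon 1 UGC (Cys): third position 2-fold.
Codon 2 GAA (Glu): third position 2-fold.
Codon 3 GUA (Val): third position 4-fold.
Codon 4 CCG (Pro): third position 4-fold.
Codon 5 GAG (Glu): third position 2-fold.
Codon 6 UCU (Ser): third position 4-fold.
Codon 7 CCU (Pro): third position 4-fold.
Four-fold degenerate third positions: 4.

4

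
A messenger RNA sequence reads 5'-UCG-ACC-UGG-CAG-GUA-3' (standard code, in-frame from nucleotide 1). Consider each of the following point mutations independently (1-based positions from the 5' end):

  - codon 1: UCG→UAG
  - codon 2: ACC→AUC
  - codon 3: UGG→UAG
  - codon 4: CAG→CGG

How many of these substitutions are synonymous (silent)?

Codon 1: UCG (Ser) → UAG (Stop) — nonsense.
Codon 2: ACC (Thr) → AUC (Ile) — missense.
Codon 3: UGG (Trp) → UAG (Stop) — nonsense.
Codon 4: CAG (Gln) → CGG (Arg) — missense.
Synonymous: 0 of 4.

0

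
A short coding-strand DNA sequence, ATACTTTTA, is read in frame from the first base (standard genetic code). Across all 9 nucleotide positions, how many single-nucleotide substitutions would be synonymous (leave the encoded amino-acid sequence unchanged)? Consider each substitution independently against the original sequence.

Codon 1 (ATA, Ile): 2 synonymous substitutions.
Codon 2 (CTT, Leu): 3 synonymous substitutions.
Codon 3 (TTA, Leu): 2 synonymous substitutions.
Total: 2 + 3 + 2 = 7.

7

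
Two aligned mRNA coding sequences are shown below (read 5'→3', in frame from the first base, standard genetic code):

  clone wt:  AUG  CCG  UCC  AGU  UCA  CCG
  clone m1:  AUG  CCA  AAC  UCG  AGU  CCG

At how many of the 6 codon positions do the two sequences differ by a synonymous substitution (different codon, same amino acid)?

3

Codon 1: AUG Met / AUG Met — identical.
Codon 2: CCG Pro / CCA Pro — synonymous.
Codon 3: UCC Ser / AAC Asn — nonsynonymous.
Codon 4: AGU Ser / UCG Ser — synonymous.
Codon 5: UCA Ser / AGU Ser — synonymous.
Codon 6: CCG Pro / CCG Pro — identical.
Synonymous differences: 3.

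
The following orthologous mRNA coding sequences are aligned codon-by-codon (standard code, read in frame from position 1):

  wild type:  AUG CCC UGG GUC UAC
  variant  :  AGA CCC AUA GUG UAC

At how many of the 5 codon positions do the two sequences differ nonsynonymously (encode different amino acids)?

Codon 1: AUG Met / AGA Arg — nonsynonymous.
Codon 2: CCC Pro / CCC Pro — identical.
Codon 3: UGG Trp / AUA Ile — nonsynonymous.
Codon 4: GUC Val / GUG Val — synonymous.
Codon 5: UAC Tyr / UAC Tyr — identical.
Nonsynonymous differences: 2.

2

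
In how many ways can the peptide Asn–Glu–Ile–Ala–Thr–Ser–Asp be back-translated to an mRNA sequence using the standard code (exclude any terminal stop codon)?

2304

Asn: 2 codons.
Glu: 2 codons.
Ile: 3 codons.
Ala: 4 codons.
Thr: 4 codons.
Ser: 6 codons.
Asp: 2 codons.
2 × 2 × 3 × 4 × 4 × 6 × 2 = 2304.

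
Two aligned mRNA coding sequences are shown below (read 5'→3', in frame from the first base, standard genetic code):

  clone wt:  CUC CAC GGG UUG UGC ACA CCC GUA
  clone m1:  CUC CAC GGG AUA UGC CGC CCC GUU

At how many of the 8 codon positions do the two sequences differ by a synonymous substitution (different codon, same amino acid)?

1

Codon 1: CUC Leu / CUC Leu — identical.
Codon 2: CAC His / CAC His — identical.
Codon 3: GGG Gly / GGG Gly — identical.
Codon 4: UUG Leu / AUA Ile — nonsynonymous.
Codon 5: UGC Cys / UGC Cys — identical.
Codon 6: ACA Thr / CGC Arg — nonsynonymous.
Codon 7: CCC Pro / CCC Pro — identical.
Codon 8: GUA Val / GUU Val — synonymous.
Synonymous differences: 1.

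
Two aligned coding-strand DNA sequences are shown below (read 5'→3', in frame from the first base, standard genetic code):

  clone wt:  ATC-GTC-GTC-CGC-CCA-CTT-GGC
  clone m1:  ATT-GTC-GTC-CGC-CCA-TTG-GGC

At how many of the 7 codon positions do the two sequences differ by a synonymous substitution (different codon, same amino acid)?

Codon 1: ATC Ile / ATT Ile — synonymous.
Codon 2: GTC Val / GTC Val — identical.
Codon 3: GTC Val / GTC Val — identical.
Codon 4: CGC Arg / CGC Arg — identical.
Codon 5: CCA Pro / CCA Pro — identical.
Codon 6: CTT Leu / TTG Leu — synonymous.
Codon 7: GGC Gly / GGC Gly — identical.
Synonymous differences: 2.

2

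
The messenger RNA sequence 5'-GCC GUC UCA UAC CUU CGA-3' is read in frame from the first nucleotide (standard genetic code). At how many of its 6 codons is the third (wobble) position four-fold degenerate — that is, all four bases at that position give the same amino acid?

5

Codon 1 GCC (Ala): third position 4-fold.
Codon 2 GUC (Val): third position 4-fold.
Codon 3 UCA (Ser): third position 4-fold.
Codon 4 UAC (Tyr): third position 2-fold.
Codon 5 CUU (Leu): third position 4-fold.
Codon 6 CGA (Arg): third position 4-fold.
Four-fold degenerate third positions: 5.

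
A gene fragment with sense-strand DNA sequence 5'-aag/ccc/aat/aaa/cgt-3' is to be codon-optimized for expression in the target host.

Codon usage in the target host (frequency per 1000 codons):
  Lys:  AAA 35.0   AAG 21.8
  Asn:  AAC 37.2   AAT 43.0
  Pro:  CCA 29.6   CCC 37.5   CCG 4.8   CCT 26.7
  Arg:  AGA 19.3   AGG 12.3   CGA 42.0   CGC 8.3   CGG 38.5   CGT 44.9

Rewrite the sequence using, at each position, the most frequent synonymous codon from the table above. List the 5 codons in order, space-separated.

Codon 1 (Lys): best is AAA at 35.0.
Codon 2 (Pro): best is CCC at 37.5.
Codon 3 (Asn): best is AAT at 43.0.
Codon 4 (Lys): best is AAA at 35.0.
Codon 5 (Arg): best is CGT at 44.9.

AAA CCC AAT AAA CGT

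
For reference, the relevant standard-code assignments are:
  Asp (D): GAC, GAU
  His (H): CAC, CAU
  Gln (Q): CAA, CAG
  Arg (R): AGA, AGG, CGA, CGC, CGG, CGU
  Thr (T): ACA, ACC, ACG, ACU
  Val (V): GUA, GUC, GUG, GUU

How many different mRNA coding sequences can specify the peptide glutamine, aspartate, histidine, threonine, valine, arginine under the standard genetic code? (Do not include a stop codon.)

768

Gln: 2 codons.
Asp: 2 codons.
His: 2 codons.
Thr: 4 codons.
Val: 4 codons.
Arg: 6 codons.
2 × 2 × 2 × 4 × 4 × 6 = 768.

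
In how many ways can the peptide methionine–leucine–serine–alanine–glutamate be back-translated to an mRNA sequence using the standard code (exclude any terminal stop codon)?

Met: 1 codon.
Leu: 6 codons.
Ser: 6 codons.
Ala: 4 codons.
Glu: 2 codons.
1 × 6 × 6 × 4 × 2 = 288.

288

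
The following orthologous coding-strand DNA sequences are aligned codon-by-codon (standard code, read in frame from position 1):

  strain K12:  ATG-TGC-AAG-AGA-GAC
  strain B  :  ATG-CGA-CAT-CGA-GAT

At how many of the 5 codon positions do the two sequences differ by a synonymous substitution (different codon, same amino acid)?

Codon 1: ATG Met / ATG Met — identical.
Codon 2: TGC Cys / CGA Arg — nonsynonymous.
Codon 3: AAG Lys / CAT His — nonsynonymous.
Codon 4: AGA Arg / CGA Arg — synonymous.
Codon 5: GAC Asp / GAT Asp — synonymous.
Synonymous differences: 2.

2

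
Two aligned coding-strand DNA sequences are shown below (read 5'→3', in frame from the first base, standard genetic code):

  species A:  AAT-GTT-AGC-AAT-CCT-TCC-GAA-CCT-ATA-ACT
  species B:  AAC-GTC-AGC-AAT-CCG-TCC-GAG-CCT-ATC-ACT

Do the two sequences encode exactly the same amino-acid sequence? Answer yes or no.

Codon 1: AAT Asn / AAC Asn — synonymous.
Codon 2: GTT Val / GTC Val — synonymous.
Codon 3: AGC Ser / AGC Ser — identical.
Codon 4: AAT Asn / AAT Asn — identical.
Codon 5: CCT Pro / CCG Pro — synonymous.
Codon 6: TCC Ser / TCC Ser — identical.
Codon 7: GAA Glu / GAG Glu — synonymous.
Codon 8: CCT Pro / CCT Pro — identical.
Codon 9: ATA Ile / ATC Ile — synonymous.
Codon 10: ACT Thr / ACT Thr — identical.
Nonsynonymous differences: 0 → same protein.

yes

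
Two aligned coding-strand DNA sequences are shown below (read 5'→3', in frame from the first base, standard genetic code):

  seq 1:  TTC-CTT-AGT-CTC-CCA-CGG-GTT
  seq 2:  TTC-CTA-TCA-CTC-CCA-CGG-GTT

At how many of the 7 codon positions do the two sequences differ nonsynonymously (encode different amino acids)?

Codon 1: TTC Phe / TTC Phe — identical.
Codon 2: CTT Leu / CTA Leu — synonymous.
Codon 3: AGT Ser / TCA Ser — synonymous.
Codon 4: CTC Leu / CTC Leu — identical.
Codon 5: CCA Pro / CCA Pro — identical.
Codon 6: CGG Arg / CGG Arg — identical.
Codon 7: GTT Val / GTT Val — identical.
Nonsynonymous differences: 0.

0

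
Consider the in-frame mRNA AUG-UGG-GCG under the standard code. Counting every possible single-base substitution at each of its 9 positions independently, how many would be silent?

Codon 1 (AUG, Met): 0 synonymous substitutions.
Codon 2 (UGG, Trp): 0 synonymous substitutions.
Codon 3 (GCG, Ala): 3 synonymous substitutions.
Total: 0 + 0 + 3 = 3.

3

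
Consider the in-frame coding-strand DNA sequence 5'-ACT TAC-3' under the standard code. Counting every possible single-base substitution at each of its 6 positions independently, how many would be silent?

4

Codon 1 (ACT, Thr): 3 synonymous substitutions.
Codon 2 (TAC, Tyr): 1 synonymous substitution.
Total: 3 + 1 = 4.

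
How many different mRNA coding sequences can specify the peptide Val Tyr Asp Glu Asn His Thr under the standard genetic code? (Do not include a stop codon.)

512

Val: 4 codons.
Tyr: 2 codons.
Asp: 2 codons.
Glu: 2 codons.
Asn: 2 codons.
His: 2 codons.
Thr: 4 codons.
4 × 2 × 2 × 2 × 2 × 2 × 4 = 512.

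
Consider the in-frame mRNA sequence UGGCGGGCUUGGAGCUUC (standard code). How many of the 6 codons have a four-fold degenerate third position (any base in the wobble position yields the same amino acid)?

2

Codon 1 UGG (Trp): third position 1-fold.
Codon 2 CGG (Arg): third position 4-fold.
Codon 3 GCU (Ala): third position 4-fold.
Codon 4 UGG (Trp): third position 1-fold.
Codon 5 AGC (Ser): third position 2-fold.
Codon 6 UUC (Phe): third position 2-fold.
Four-fold degenerate third positions: 2.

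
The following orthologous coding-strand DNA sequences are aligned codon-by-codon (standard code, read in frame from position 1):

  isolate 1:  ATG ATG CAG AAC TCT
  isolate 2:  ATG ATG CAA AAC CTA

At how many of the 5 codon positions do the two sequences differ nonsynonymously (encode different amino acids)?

Codon 1: ATG Met / ATG Met — identical.
Codon 2: ATG Met / ATG Met — identical.
Codon 3: CAG Gln / CAA Gln — synonymous.
Codon 4: AAC Asn / AAC Asn — identical.
Codon 5: TCT Ser / CTA Leu — nonsynonymous.
Nonsynonymous differences: 1.

1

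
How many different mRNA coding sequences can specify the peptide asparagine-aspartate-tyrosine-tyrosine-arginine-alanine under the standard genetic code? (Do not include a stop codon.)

Asn: 2 codons.
Asp: 2 codons.
Tyr: 2 codons.
Tyr: 2 codons.
Arg: 6 codons.
Ala: 4 codons.
2 × 2 × 2 × 2 × 6 × 4 = 384.

384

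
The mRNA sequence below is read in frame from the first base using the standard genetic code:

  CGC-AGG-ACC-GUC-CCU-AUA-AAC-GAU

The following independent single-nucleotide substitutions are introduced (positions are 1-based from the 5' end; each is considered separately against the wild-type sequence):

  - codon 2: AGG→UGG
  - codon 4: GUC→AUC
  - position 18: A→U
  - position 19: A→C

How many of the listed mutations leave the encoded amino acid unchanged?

Codon 2: AGG (Arg) → UGG (Trp) — missense.
Codon 4: GUC (Val) → AUC (Ile) — missense.
Codon 6: AUA (Ile) → AUU (Ile) — synonymous.
Codon 7: AAC (Asn) → CAC (His) — missense.
Synonymous: 1 of 4.

1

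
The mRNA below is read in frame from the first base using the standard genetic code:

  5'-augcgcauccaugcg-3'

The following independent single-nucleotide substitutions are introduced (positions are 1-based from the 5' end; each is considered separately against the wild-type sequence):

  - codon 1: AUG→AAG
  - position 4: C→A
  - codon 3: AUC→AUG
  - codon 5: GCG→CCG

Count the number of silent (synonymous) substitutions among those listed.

0

Codon 1: AUG (Met) → AAG (Lys) — missense.
Codon 2: CGC (Arg) → AGC (Ser) — missense.
Codon 3: AUC (Ile) → AUG (Met) — missense.
Codon 5: GCG (Ala) → CCG (Pro) — missense.
Synonymous: 0 of 4.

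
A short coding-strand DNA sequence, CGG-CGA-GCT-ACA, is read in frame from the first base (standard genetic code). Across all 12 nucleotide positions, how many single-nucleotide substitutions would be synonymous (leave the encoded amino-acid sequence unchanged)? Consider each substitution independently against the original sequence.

Codon 1 (CGG, Arg): 4 synonymous substitutions.
Codon 2 (CGA, Arg): 4 synonymous substitutions.
Codon 3 (GCT, Ala): 3 synonymous substitutions.
Codon 4 (ACA, Thr): 3 synonymous substitutions.
Total: 4 + 4 + 3 + 3 = 14.

14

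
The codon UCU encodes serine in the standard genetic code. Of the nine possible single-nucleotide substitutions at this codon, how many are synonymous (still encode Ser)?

Position 1: none → 0 synonymous.
Position 2: none → 0 synonymous.
Position 3: UCC, UCA, UCG → 3 synonymous.
Total: 0 + 0 + 3 = 3.

3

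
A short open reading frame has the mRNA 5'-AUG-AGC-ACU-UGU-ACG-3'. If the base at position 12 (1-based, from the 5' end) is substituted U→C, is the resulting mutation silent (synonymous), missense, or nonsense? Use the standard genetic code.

Position 12 falls in codon 4: UGU → Cys.
After the substitution the codon is UGC → Cys.
Both encode Cys, so the change is synonymous.

silent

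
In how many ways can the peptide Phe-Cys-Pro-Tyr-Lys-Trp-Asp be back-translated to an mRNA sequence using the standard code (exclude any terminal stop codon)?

Phe: 2 codons.
Cys: 2 codons.
Pro: 4 codons.
Tyr: 2 codons.
Lys: 2 codons.
Trp: 1 codon.
Asp: 2 codons.
2 × 2 × 4 × 2 × 2 × 1 × 2 = 128.

128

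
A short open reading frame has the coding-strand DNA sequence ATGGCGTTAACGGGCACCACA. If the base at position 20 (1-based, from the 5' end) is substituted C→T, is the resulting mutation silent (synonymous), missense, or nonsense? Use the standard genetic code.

Position 20 falls in codon 7: ACA → Thr.
After the substitution the codon is ATA → Ile.
Thr ≠ Ile, so this is a missense mutation.

missense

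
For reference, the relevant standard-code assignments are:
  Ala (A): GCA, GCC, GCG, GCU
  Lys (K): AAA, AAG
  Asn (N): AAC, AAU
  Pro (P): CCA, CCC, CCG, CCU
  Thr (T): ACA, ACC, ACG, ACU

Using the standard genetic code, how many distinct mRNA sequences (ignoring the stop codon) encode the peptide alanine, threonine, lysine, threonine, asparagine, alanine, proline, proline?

16384

Ala: 4 codons.
Thr: 4 codons.
Lys: 2 codons.
Thr: 4 codons.
Asn: 2 codons.
Ala: 4 codons.
Pro: 4 codons.
Pro: 4 codons.
4 × 4 × 2 × 4 × 2 × 4 × 4 × 4 = 16384.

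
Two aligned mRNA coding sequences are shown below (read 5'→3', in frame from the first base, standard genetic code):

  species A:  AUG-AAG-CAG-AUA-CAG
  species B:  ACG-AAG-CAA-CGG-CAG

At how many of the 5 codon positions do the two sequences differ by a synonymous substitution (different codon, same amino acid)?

Codon 1: AUG Met / ACG Thr — nonsynonymous.
Codon 2: AAG Lys / AAG Lys — identical.
Codon 3: CAG Gln / CAA Gln — synonymous.
Codon 4: AUA Ile / CGG Arg — nonsynonymous.
Codon 5: CAG Gln / CAG Gln — identical.
Synonymous differences: 1.

1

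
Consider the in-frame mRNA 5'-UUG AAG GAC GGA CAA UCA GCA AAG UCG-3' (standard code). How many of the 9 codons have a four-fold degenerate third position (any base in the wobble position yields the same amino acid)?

4

Codon 1 UUG (Leu): third position 2-fold.
Codon 2 AAG (Lys): third position 2-fold.
Codon 3 GAC (Asp): third position 2-fold.
Codon 4 GGA (Gly): third position 4-fold.
Codon 5 CAA (Gln): third position 2-fold.
Codon 6 UCA (Ser): third position 4-fold.
Codon 7 GCA (Ala): third position 4-fold.
Codon 8 AAG (Lys): third position 2-fold.
Codon 9 UCG (Ser): third position 4-fold.
Four-fold degenerate third positions: 4.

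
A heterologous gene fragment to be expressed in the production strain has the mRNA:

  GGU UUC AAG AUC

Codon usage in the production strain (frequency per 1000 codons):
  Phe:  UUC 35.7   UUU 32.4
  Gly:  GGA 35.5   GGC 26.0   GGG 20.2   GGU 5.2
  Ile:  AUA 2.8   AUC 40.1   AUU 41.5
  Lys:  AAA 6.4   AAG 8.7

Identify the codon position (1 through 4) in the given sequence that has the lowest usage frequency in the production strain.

Codon 1 GGU (Gly): 5.2 per 1000.
Codon 2 UUC (Phe): 35.7 per 1000.
Codon 3 AAG (Lys): 8.7 per 1000.
Codon 4 AUC (Ile): 40.1 per 1000.
Lowest frequency is 5.2 at codon 1.

1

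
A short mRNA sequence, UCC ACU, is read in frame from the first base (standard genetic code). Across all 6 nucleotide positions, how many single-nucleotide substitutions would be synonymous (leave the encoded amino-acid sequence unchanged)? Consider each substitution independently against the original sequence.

6

Codon 1 (UCC, Ser): 3 synonymous substitutions.
Codon 2 (ACU, Thr): 3 synonymous substitutions.
Total: 3 + 3 = 6.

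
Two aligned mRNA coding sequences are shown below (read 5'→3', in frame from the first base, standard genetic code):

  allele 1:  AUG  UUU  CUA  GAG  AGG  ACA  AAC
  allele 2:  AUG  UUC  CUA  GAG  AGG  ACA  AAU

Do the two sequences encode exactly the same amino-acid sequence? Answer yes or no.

Codon 1: AUG Met / AUG Met — identical.
Codon 2: UUU Phe / UUC Phe — synonymous.
Codon 3: CUA Leu / CUA Leu — identical.
Codon 4: GAG Glu / GAG Glu — identical.
Codon 5: AGG Arg / AGG Arg — identical.
Codon 6: ACA Thr / ACA Thr — identical.
Codon 7: AAC Asn / AAU Asn — synonymous.
Nonsynonymous differences: 0 → same protein.

yes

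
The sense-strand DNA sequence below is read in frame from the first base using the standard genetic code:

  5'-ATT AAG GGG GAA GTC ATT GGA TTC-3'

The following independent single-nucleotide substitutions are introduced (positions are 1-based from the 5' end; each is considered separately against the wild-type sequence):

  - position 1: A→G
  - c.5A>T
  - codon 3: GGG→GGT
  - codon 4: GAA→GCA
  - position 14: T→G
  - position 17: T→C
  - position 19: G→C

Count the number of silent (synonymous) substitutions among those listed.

1

Codon 1: ATT (Ile) → GTT (Val) — missense.
Codon 2: AAG (Lys) → ATG (Met) — missense.
Codon 3: GGG (Gly) → GGT (Gly) — synonymous.
Codon 4: GAA (Glu) → GCA (Ala) — missense.
Codon 5: GTC (Val) → GGC (Gly) — missense.
Codon 6: ATT (Ile) → ACT (Thr) — missense.
Codon 7: GGA (Gly) → CGA (Arg) — missense.
Synonymous: 1 of 7.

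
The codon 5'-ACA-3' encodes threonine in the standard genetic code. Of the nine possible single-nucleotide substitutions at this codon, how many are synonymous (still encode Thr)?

Position 1: none → 0 synonymous.
Position 2: none → 0 synonymous.
Position 3: ACU, ACC, ACG → 3 synonymous.
Total: 0 + 0 + 3 = 3.

3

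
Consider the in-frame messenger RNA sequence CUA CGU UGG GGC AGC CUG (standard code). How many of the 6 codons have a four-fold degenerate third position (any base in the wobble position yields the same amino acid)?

4

Codon 1 CUA (Leu): third position 4-fold.
Codon 2 CGU (Arg): third position 4-fold.
Codon 3 UGG (Trp): third position 1-fold.
Codon 4 GGC (Gly): third position 4-fold.
Codon 5 AGC (Ser): third position 2-fold.
Codon 6 CUG (Leu): third position 4-fold.
Four-fold degenerate third positions: 4.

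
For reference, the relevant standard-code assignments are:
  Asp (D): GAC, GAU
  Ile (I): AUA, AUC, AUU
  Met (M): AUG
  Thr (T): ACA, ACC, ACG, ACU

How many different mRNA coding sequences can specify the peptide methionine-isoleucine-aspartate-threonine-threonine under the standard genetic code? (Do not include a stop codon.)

Met: 1 codon.
Ile: 3 codons.
Asp: 2 codons.
Thr: 4 codons.
Thr: 4 codons.
1 × 3 × 2 × 4 × 4 = 96.

96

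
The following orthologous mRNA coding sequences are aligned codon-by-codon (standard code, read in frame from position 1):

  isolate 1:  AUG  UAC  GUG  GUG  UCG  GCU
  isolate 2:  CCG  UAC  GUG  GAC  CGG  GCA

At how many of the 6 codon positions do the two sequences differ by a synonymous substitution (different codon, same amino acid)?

Codon 1: AUG Met / CCG Pro — nonsynonymous.
Codon 2: UAC Tyr / UAC Tyr — identical.
Codon 3: GUG Val / GUG Val — identical.
Codon 4: GUG Val / GAC Asp — nonsynonymous.
Codon 5: UCG Ser / CGG Arg — nonsynonymous.
Codon 6: GCU Ala / GCA Ala — synonymous.
Synonymous differences: 1.

1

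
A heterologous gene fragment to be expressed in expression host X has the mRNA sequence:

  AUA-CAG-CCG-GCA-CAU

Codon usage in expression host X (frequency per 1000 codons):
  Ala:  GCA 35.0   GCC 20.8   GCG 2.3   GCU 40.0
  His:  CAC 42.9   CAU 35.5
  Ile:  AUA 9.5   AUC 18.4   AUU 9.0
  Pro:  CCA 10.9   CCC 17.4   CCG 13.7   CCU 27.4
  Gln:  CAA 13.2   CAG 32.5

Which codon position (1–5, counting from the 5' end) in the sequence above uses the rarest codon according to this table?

Codon 1 AUA (Ile): 9.5 per 1000.
Codon 2 CAG (Gln): 32.5 per 1000.
Codon 3 CCG (Pro): 13.7 per 1000.
Codon 4 GCA (Ala): 35.0 per 1000.
Codon 5 CAU (His): 35.5 per 1000.
Lowest frequency is 9.5 at codon 1.

1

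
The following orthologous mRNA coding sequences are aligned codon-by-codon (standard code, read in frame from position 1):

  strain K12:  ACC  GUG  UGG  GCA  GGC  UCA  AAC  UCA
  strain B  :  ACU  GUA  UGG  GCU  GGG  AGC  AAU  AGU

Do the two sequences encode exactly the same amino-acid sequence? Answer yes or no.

Codon 1: ACC Thr / ACU Thr — synonymous.
Codon 2: GUG Val / GUA Val — synonymous.
Codon 3: UGG Trp / UGG Trp — identical.
Codon 4: GCA Ala / GCU Ala — synonymous.
Codon 5: GGC Gly / GGG Gly — synonymous.
Codon 6: UCA Ser / AGC Ser — synonymous.
Codon 7: AAC Asn / AAU Asn — synonymous.
Codon 8: UCA Ser / AGU Ser — synonymous.
Nonsynonymous differences: 0 → same protein.

yes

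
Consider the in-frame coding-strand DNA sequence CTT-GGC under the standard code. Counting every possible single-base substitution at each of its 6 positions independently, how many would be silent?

6

Codon 1 (CTT, Leu): 3 synonymous substitutions.
Codon 2 (GGC, Gly): 3 synonymous substitutions.
Total: 3 + 3 = 6.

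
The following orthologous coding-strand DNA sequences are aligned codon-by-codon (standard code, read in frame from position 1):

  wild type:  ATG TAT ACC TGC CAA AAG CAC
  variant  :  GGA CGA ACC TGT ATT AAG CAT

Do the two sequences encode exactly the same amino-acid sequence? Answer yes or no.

no

Codon 1: ATG Met / GGA Gly — nonsynonymous.
Codon 2: TAT Tyr / CGA Arg — nonsynonymous.
Codon 3: ACC Thr / ACC Thr — identical.
Codon 4: TGC Cys / TGT Cys — synonymous.
Codon 5: CAA Gln / ATT Ile — nonsynonymous.
Codon 6: AAG Lys / AAG Lys — identical.
Codon 7: CAC His / CAT His — synonymous.
Nonsynonymous differences: 3 → different protein.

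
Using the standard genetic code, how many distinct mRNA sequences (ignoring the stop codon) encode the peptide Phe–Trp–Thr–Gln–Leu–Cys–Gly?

Phe: 2 codons.
Trp: 1 codon.
Thr: 4 codons.
Gln: 2 codons.
Leu: 6 codons.
Cys: 2 codons.
Gly: 4 codons.
2 × 1 × 4 × 2 × 6 × 2 × 4 = 768.

768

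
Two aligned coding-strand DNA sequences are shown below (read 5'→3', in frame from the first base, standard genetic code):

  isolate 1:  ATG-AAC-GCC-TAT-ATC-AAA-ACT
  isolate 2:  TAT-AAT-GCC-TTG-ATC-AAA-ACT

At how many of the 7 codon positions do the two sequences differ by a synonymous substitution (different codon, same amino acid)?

1

Codon 1: ATG Met / TAT Tyr — nonsynonymous.
Codon 2: AAC Asn / AAT Asn — synonymous.
Codon 3: GCC Ala / GCC Ala — identical.
Codon 4: TAT Tyr / TTG Leu — nonsynonymous.
Codon 5: ATC Ile / ATC Ile — identical.
Codon 6: AAA Lys / AAA Lys — identical.
Codon 7: ACT Thr / ACT Thr — identical.
Synonymous differences: 1.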